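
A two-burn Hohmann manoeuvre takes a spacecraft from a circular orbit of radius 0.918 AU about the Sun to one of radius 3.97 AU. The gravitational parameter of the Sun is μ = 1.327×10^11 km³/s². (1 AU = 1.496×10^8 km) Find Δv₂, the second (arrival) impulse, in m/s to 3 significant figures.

Δv₂ = 5790 m/s

In km: r₁ = 0.918 × 1.496×10^8 = 1.373328×10^8 km; r₂ = 3.97 × 1.496×10^8 = 5.93912×10^8 km.
Semi-major axis of the transfer orbit: a_t = (1.373328×10^8 + 5.93912×10^8)/2 = 3.656224×10^8 km.
Circular speed at r = 5.93912×10^8 km: v_c = √(μ/r) = 14.948 km/s.
Vis-viva on the transfer ellipse at r = 5.93912×10^8 km gives v_t = √[μ(2/r − 1/a_t)] = 9.1610 km/s.
Δv₂ = |v_t − v_c| = |9.1610 − 14.948| = 5.787 km/s.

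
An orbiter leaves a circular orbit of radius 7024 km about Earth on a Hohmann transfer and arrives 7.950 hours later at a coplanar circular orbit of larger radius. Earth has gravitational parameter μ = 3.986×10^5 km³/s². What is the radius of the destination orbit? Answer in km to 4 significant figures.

Transfer time t = 7.950 hours = 28620 s, and t = π√(a_t³/μ).
So a_t = (μ t²/π²)^(1/3) = (3.986×10^5 × (28620)² / π²)^(1/3) = 32102 km.
Since a_t = (r₁ + r₂)/2, r₂ = 2a_t − r₁ = 2×32102 − 7024 = 57180 km.

r₂ = 57180 km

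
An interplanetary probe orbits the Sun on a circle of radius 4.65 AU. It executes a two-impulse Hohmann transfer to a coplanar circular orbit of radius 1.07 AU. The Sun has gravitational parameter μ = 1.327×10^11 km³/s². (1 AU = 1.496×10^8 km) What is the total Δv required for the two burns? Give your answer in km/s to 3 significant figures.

In km: r₁ = 4.65 × 1.496×10^8 = 6.9564×10^8 km; r₂ = 1.07 × 1.496×10^8 = 1.60072×10^8 km.
Transfer-ellipse semi-major axis a_t = (r₁ + r₂)/2 = (6.9564×10^8 + 1.60072×10^8)/2 = 4.27856×10^8 km.
Circular speed at r₁: v₁ = √(μ/r₁) = √(1.327×10^11/6.9564×10^8) = 13.8116 km/s.
Transfer-orbit speed at r₁ (vis-viva): v_a = √[μ(2/r₁ − 1/a_t)] = 8.44796 km/s.
First burn Δv₁ = |v_a − v₁| = 5.3636 km/s.
At r₂, v₂ = √(μ/r₂) = 28.7924 km/s.
Transfer-orbit speed at r₂: v_p = √[μ(2/r₂ − 1/a_t)] = 36.7131 km/s.
Second burn Δv₂ = |v₂ − v_p| = 7.9207 km/s.
Total Δv = Δv₁ + Δv₂ = 13.28 km/s.

Δv = 13.3 km/s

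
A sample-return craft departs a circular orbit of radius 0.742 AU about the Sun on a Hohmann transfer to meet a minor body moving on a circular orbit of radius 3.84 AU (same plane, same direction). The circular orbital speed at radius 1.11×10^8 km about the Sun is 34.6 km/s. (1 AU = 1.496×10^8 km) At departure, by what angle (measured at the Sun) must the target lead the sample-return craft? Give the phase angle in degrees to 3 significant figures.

From the circular-orbit relation v² = μ/r at r = 1.11×10^8 km: μ = v²r = (34.6)² × 1.11×10^8 = 1.32885×10^11 km³/s².
In km: r₁ = 0.742 × 1.496×10^8 = 1.110032×10^8 km; r₂ = 3.84 × 1.496×10^8 = 5.74464×10^8 km.
The Hohmann ellipse has a_t = (r₁ + r₂)/2 = 3.427336×10^8 km.
The half-period of the transfer ellipse is t = π√(a_t³/μ) = 5.46824×10^7 s.
Target angular speed ω₂ = √(μ/r₂³) = 2.64755×10^-8 rad/s.
Angle swept by the target during transfer: ω₂·t = 1.44774 rad = 82.949°.
The sample-return craft traverses 180° on the transfer ellipse, so the target must lead by 180° − 82.949° = 97.1°.

φ = 97.1°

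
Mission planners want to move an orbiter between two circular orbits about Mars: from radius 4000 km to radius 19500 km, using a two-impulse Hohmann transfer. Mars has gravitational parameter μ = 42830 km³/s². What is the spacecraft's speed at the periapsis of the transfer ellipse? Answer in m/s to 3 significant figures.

The Hohmann ellipse has a_t = (r₁ + r₂)/2 = 11750 km.
The periapsis of the transfer ellipse is at r = 4000 km.
Applying v² = μ(2/r − 1/a_t): v = 4.215 km/s.

v = 4220 m/s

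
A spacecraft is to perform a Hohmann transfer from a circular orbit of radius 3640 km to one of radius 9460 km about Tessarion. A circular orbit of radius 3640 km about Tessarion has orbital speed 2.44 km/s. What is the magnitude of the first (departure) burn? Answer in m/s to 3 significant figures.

Δv₁ = 492 m/s

From the circular-orbit relation v² = μ/r at r = 3640 km: μ = v²r = (2.44)² × 3640 = 21671.1 km³/s².
Transfer-ellipse semi-major axis a_t = (r₁ + r₂)/2 = (3640 + 9460)/2 = 6550 km.
On the circular orbit at r = 3640 km, v_c = √(μ/r) = 2.4400 km/s.
Vis-viva on the transfer ellipse at r = 3640 km gives v_t = √[μ(2/r − 1/a_t)] = 2.9323 km/s.
Δv₁ = |v_t − v_c| = |2.9323 − 2.4400| = 0.4923 km/s.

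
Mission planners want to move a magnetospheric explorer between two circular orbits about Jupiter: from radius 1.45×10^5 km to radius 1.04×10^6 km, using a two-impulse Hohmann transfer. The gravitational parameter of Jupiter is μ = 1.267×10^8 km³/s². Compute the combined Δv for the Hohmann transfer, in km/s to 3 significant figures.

Semi-major axis of the transfer orbit: a_t = (1.450×10^5 + 1.040×10^6)/2 = 5.925×10^5 km.
Circular speed at r₁: v₁ = √(μ/r₁) = √(1.267×10^8/1.450×10^5) = 29.560 km/s.
Transfer-orbit speed at r₁ (vis-viva): v_p = √[μ(2/r₁ − 1/a_t)] = 39.163 km/s.
First burn Δv₁ = |v_p − v₁| = 9.603 km/s.
At r₂, v₂ = √(μ/r₂) = 11.0375 km/s.
Transfer-orbit speed at r₂: v_a = √[μ(2/r₂ − 1/a_t)] = 5.46024 km/s.
Second burn Δv₂ = |v₂ − v_a| = 5.577 km/s.
Total Δv = Δv₁ + Δv₂ = 15.18 km/s.

Δv = 15.2 km/s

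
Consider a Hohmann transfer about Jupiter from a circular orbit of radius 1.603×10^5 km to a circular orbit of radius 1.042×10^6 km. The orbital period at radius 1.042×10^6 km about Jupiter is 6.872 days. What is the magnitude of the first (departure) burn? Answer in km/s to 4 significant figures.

From Kepler's third law T² = 4π²r³/μ at r = 1.042×10^6 km, T = 6.872 days = 6.872 × 86400 s = 5.937408×10^5 s: μ = 4π²r³/T² = 1.26698×10^8 km³/s².
Semi-major axis of the transfer orbit: a_t = (1.603×10^5 + 1.042×10^6)/2 = 6.0115×10^5 km.
On the circular orbit at r = 1.603×10^5 km, v_c = √(μ/r) = 28.11 km/s.
Transfer-orbit speed at the same r (vis-viva, a = a_t): v_t = √[μ(2/r − 1/a_t)] = 37.01 km/s.
Δv₁ = |v_t − v_c| = |37.01 − 28.11| = 8.900 km/s.

Δv₁ = 8.900 km/s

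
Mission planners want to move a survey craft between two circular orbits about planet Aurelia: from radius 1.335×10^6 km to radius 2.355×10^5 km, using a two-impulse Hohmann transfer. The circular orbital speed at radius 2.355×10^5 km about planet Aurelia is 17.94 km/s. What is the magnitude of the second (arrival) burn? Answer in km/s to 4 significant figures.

From the circular-orbit relation v² = μ/r at r = 2.355×10^5 km: μ = v²r = (17.94)² × 2.355×10^5 = 7.57942×10^7 km³/s².
The Hohmann ellipse has a_t = (r₁ + r₂)/2 = 7.8525×10^5 km.
On the circular orbit at r = 2.355×10^5 km, v_c = √(μ/r) = 17.940 km/s.
Vis-viva on the transfer ellipse at r = 2.355×10^5 km gives v_t = √[μ(2/r − 1/a_t)] = 23.392 km/s.
Δv₂ = |v_t − v_c| = |23.392 − 17.940| = 5.452 km/s.

Δv₂ = 5.452 km/s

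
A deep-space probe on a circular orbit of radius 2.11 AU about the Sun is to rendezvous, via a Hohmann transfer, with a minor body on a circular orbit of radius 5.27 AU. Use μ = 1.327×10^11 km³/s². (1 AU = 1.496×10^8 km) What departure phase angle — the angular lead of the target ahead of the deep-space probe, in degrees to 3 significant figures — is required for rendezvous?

In km: r₁ = 2.11 × 1.496×10^8 = 3.15656×10^8 km; r₂ = 5.27 × 1.496×10^8 = 7.88392×10^8 km.
The Hohmann ellipse has a_t = (r₁ + r₂)/2 = 5.52024×10^8 km.
The half-period of the transfer ellipse is t = π√(a_t³/μ) = 1.1185×10^8 s.
Target angular speed ω₂ = √(μ/r₂³) = 1.6456×10^-8 rad/s.
Angle swept by the target during transfer: ω₂·t = 1.841 rad = 105.5°.
Arrival is 180° from departure on the ellipse, so φ = 180° − 105.5° = 74.5°.

φ = 74.5°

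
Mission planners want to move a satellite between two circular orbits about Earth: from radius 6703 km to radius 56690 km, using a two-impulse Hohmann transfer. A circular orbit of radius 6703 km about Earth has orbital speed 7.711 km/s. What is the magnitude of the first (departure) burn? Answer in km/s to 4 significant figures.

Δv₁ = 2.601 km/s

From the circular-orbit relation v² = μ/r at r = 6703 km: μ = v²r = (7.711)² × 6703 = 3.98557×10^5 km³/s².
Semi-major axis of the transfer orbit: a_t = (6703 + 56690)/2 = 31696.5 km.
On the circular orbit at r = 6703 km, v_c = √(μ/r) = 7.7110 km/s.
Vis-viva on the transfer ellipse at r = 6703 km gives v_t = √[μ(2/r − 1/a_t)] = 10.312 km/s.
Δv₁ = |v_t − v_c| = |10.312 − 7.7110| = 2.601 km/s.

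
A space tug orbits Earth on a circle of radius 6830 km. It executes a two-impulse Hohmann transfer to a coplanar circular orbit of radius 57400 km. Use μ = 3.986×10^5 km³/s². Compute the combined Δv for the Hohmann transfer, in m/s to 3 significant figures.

The Hohmann ellipse has a_t = (r₁ + r₂)/2 = 32115 km.
At r₁ the circular-orbit speed is v₁ = √(μ/r₁) = 7.6394 km/s.
On the transfer ellipse at r₁, vis-viva gives v_p = √[μ(2/r₁ − 1/a_t)] = 10.213 km/s.
First burn Δv₁ = |v_p − v₁| = 2.574 km/s.
At r₂, v₂ = √(μ/r₂) = 2.635 km/s.
Transfer-orbit speed at r₂: v_a = √[μ(2/r₂ − 1/a_t)] = 1.215 km/s.
Second burn Δv₂ = |v₂ − v_a| = 1.420 km/s.
Δv = Δv₁ + Δv₂ = 2.574 + 1.420 = 3.994 km/s.

Δv = 3990 m/s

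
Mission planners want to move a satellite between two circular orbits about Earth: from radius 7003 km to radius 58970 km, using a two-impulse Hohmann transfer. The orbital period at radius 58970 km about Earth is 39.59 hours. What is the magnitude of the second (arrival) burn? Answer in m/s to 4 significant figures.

From Kepler's third law T² = 4π²r³/μ at r = 58970 km, T = 39.59 hours = 39.59 × 3600 s = 1.42524×10^5 s: μ = 4π²r³/T² = 3.98545×10^5 km³/s².
The Hohmann ellipse has a_t = (r₁ + r₂)/2 = 32986.5 km.
On the circular orbit at r = 58970 km, v_c = √(μ/r) = 2.600 km/s.
Vis-viva on the transfer ellipse at r = 58970 km gives v_t = √[μ(2/r − 1/a_t)] = 1.198 km/s.
Δv₂ = |v_t − v_c| = |1.198 − 2.600| = 1.402 km/s.

Δv₂ = 1402 m/s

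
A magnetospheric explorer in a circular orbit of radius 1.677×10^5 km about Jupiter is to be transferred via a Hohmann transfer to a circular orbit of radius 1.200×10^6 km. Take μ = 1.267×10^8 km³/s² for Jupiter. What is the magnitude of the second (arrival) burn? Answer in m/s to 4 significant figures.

Δv₂ = 5187 m/s

Semi-major axis of the transfer orbit: a_t = (1.677×10^5 + 1.200×10^6)/2 = 6.8385×10^5 km.
On the circular orbit at r = 1.200×10^6 km, v_c = √(μ/r) = 10.275 km/s.
Vis-viva on the transfer ellipse at r = 1.200×10^6 km gives v_t = √[μ(2/r − 1/a_t)] = 5.0884 km/s.
Δv₂ = |v_t − v_c| = |5.0884 − 10.275| = 5.187 km/s.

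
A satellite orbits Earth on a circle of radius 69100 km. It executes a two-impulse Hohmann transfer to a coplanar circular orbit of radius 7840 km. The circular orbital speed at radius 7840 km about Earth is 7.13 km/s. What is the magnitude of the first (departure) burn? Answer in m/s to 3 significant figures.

From the circular-orbit relation v² = μ/r at r = 7840 km: μ = v²r = (7.13)² × 7840 = 3.98561×10^5 km³/s².
Transfer-ellipse semi-major axis a_t = (r₁ + r₂)/2 = (69100 + 7840)/2 = 38470 km.
Circular speed at r = 69100 km: v_c = √(μ/r) = 2.4016 km/s.
Vis-viva on the transfer ellipse at r = 69100 km gives v_t = √[μ(2/r − 1/a_t)] = 1.0842 km/s.
Δv₁ = |v_t − v_c| = |1.0842 − 2.4016| = 1.317 km/s.

Δv₁ = 1320 m/s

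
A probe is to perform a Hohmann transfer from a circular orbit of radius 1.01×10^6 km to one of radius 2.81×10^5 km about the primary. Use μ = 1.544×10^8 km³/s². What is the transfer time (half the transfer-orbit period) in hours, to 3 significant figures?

t = 36.4 hours

Transfer-ellipse semi-major axis a_t = (r₁ + r₂)/2 = (1.010×10^6 + 2.810×10^5)/2 = 6.455×10^5 km.
Half the transfer-orbit period gives t = π√(a_t³/μ) = 1.311×10^5 s.
Converting: 1.311×10^5 s ÷ 3600 s/hour = 36.4 hours.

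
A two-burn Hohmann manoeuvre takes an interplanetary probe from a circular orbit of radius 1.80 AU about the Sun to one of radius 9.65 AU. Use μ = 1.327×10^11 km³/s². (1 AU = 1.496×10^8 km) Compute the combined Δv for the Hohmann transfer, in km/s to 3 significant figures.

In km: r₁ = 1.80 × 1.496×10^8 = 2.6928×10^8 km; r₂ = 9.65 × 1.496×10^8 = 1.44364×10^9 km.
Semi-major axis of the transfer orbit: a_t = (2.6928×10^8 + 1.44364×10^9)/2 = 8.5646×10^8 km.
Circular speed at r₁: v₁ = √(μ/r₁) = √(1.327×10^11/2.6928×10^8) = 22.199 km/s.
On the transfer ellipse at r₁, vis-viva gives v_p = √[μ(2/r₁ − 1/a_t)] = 28.821 km/s.
First burn Δv₁ = |v_p − v₁| = 6.622 km/s.
At r₂, v₂ = √(μ/r₂) = 9.588 km/s.
Transfer-orbit speed at r₂: v_a = √[μ(2/r₂ − 1/a_t)] = 5.376 km/s.
Second burn Δv₂ = |v₂ − v_a| = 4.212 km/s.
Total Δv = Δv₁ + Δv₂ = 10.83 km/s.

Δv = 10.8 km/s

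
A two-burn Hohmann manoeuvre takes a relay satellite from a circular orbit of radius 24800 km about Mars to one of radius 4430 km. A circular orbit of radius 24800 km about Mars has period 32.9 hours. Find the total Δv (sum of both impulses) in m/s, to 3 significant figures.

From Kepler's third law T² = 4π²r³/μ at r = 24800 km, T = 32.9 hours = 32.9 × 3600 s = 1.1844×10^5 s: μ = 4π²r³/T² = 42925.8 km³/s².
The Hohmann ellipse has a_t = (r₁ + r₂)/2 = 14615 km.
At r₁ the circular-orbit speed is v₁ = √(μ/r₁) = 1.3156 km/s.
On the transfer ellipse at r₁, v² = μ(2/r − 1/a) gives v_a = √[μ(2/r₁ − 1/a_t)] = 0.72433 km/s.
First burn Δv₁ = |v_a − v₁| = 0.5913 km/s.
Circular speed at r₂: v₂ = √(μ/r₂) = 3.1128 km/s.
Transfer-orbit speed at r₂: v_p = √[μ(2/r₂ − 1/a_t)] = 4.0549 km/s.
Second burn Δv₂ = |v₂ − v_p| = 0.9421 km/s.
Δv = Δv₁ + Δv₂ = 0.5913 + 0.9421 = 1.533 km/s.

Δv = 1530 m/s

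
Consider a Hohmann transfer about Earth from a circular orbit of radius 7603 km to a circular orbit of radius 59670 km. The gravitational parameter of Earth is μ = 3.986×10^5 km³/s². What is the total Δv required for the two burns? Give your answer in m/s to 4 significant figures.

The Hohmann ellipse has a_t = (r₁ + r₂)/2 = 33636.5 km.
At r₁ the circular-orbit speed is v₁ = √(μ/r₁) = 7.241 km/s.
On the transfer ellipse at r₁, vis-viva gives v_p = √[μ(2/r₁ − 1/a_t)] = 9.644 km/s.
First burn Δv₁ = |v_p − v₁| = 2.403 km/s.
At r₂, v₂ = √(μ/r₂) = 2.585 km/s.
Transfer-orbit speed at r₂: v_a = √[μ(2/r₂ − 1/a_t)] = 1.229 km/s.
Second burn Δv₂ = |v₂ − v_a| = 1.356 km/s.
Δv = Δv₁ + Δv₂ = 2.403 + 1.356 = 3.759 km/s.

Δv = 3759 m/s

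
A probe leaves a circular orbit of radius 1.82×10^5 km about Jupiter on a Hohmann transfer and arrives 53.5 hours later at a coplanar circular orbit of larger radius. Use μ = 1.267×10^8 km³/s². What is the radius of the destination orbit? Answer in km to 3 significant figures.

Transfer time t = 53.5 hours = 1.926×10^5 s, and t = π√(a_t³/μ).
So a_t = (μ t²/π²)^(1/3) = (1.267×10^8 × (1.926×10^5)² / π²)^(1/3) = 7.8090×10^5 km.
Since a_t = (r₁ + r₂)/2, r₂ = 2a_t − r₁ = 2×7.8090×10^5 − 1.820×10^5 = 1.3798×10^6 km.

r₂ = 1.38×10^6 km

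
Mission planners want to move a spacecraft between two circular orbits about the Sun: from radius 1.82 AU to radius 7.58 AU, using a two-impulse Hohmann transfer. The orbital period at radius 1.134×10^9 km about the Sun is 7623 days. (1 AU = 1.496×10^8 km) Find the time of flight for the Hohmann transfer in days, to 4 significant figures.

t = 1861 days

From Kepler's third law T² = 4π²r³/μ at r = 1.134×10^9 km, T = 7623 days = 7623 × 86400 s = 6.586272×10^8 s: μ = 4π²r³/T² = 1.32715×10^11 km³/s².
In km: r₁ = 1.82 × 1.496×10^8 = 2.72272×10^8 km; r₂ = 7.58 × 1.496×10^8 = 1.133968×10^9 km.
The Hohmann ellipse has a_t = (r₁ + r₂)/2 = 7.0312×10^8 km.
Half the transfer-orbit period gives t = π√(a_t³/μ) = 1.608×10^8 s.
Converting: 1.608×10^8 s ÷ 86400 s/day = 1861 days.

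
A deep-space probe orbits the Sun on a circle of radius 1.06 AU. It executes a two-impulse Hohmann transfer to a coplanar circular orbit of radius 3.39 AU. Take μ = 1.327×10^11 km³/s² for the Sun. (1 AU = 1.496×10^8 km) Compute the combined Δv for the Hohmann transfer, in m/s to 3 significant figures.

Δv = 11800 m/s

In km: r₁ = 1.06 × 1.496×10^8 = 1.58576×10^8 km; r₂ = 3.39 × 1.496×10^8 = 5.07144×10^8 km.
Transfer-ellipse semi-major axis a_t = (r₁ + r₂)/2 = (1.58576×10^8 + 5.07144×10^8)/2 = 3.3286×10^8 km.
Circular speed at r₁: v₁ = √(μ/r₁) = √(1.327×10^11/1.58576×10^8) = 28.928 km/s.
Transfer-orbit speed at r₁ (v² = μ(2/r − 1/a)): v_p = √[μ(2/r₁ − 1/a_t)] = 35.707 km/s.
First burn Δv₁ = |v_p − v₁| = 6.779 km/s.
At r₂, v₂ = √(μ/r₂) = 16.176 km/s.
Transfer-orbit speed at r₂: v_a = √[μ(2/r₂ − 1/a_t)] = 11.165 km/s.
Second burn Δv₂ = |v₂ − v_a| = 5.011 km/s.
Total Δv = Δv₁ + Δv₂ = 11.79 km/s.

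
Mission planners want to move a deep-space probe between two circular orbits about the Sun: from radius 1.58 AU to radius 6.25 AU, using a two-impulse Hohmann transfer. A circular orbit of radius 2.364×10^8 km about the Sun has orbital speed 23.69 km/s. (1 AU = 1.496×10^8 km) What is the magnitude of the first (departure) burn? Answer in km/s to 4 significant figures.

From the circular-orbit relation v² = μ/r at r = 2.364×10^8 km: μ = v²r = (23.69)² × 2.364×10^8 = 1.32671×10^11 km³/s².
In km: r₁ = 1.58 × 1.496×10^8 = 2.36368×10^8 km; r₂ = 6.25 × 1.496×10^8 = 9.350×10^8 km.
Semi-major axis of the transfer orbit: a_t = (2.36368×10^8 + 9.350×10^8)/2 = 5.85684×10^8 km.
On the circular orbit at r = 2.36368×10^8 km, v_c = √(μ/r) = 23.6916 km/s.
Vis-viva on the transfer ellipse at r = 2.36368×10^8 km gives v_t = √[μ(2/r − 1/a_t)] = 29.9343 km/s.
Δv₁ = |v_t − v_c| = |29.9343 − 23.6916| = 6.243 km/s.

Δv₁ = 6.243 km/s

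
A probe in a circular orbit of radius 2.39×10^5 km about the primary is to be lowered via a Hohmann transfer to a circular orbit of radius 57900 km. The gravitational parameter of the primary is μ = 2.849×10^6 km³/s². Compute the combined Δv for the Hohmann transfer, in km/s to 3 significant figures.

Δv = 3.18 km/s

The Hohmann ellipse has a_t = (r₁ + r₂)/2 = 1.4845×10^5 km.
At r₁ the circular-orbit speed is v₁ = √(μ/r₁) = 3.4526 km/s.
On the transfer ellipse at r₁, v² = μ(2/r − 1/a) gives v_a = √[μ(2/r₁ − 1/a_t)] = 2.1562 km/s.
First burn Δv₁ = |v_a − v₁| = 1.296 km/s.
At r₂, v₂ = √(μ/r₂) = 7.015 km/s.
Transfer-orbit speed at r₂: v_p = √[μ(2/r₂ − 1/a_t)] = 8.901 km/s.
Second burn Δv₂ = |v₂ − v_p| = 1.886 km/s.
Total Δv = Δv₁ + Δv₂ = 3.182 km/s.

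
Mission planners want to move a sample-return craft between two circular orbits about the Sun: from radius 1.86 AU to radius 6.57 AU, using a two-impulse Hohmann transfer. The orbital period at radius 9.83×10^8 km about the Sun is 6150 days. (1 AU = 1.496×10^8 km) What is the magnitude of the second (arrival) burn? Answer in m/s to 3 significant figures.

Δv₂ = 3900 m/s

From Kepler's third law T² = 4π²r³/μ at r = 9.83×10^8 km, T = 6150 days = 6150 × 86400 s = 5.3136×10^8 s: μ = 4π²r³/T² = 1.32814×10^11 km³/s².
In km: r₁ = 1.86 × 1.496×10^8 = 2.78256×10^8 km; r₂ = 6.57 × 1.496×10^8 = 9.82872×10^8 km.
Semi-major axis of the transfer orbit: a_t = (2.78256×10^8 + 9.82872×10^8)/2 = 6.30564×10^8 km.
Circular speed at r = 9.82872×10^8 km: v_c = √(μ/r) = 11.624 km/s.
Vis-viva on the transfer ellipse at r = 9.82872×10^8 km gives v_t = √[μ(2/r − 1/a_t)] = 7.7220 km/s.
Δv₂ = |v_t − v_c| = |7.7220 − 11.624| = 3.902 km/s.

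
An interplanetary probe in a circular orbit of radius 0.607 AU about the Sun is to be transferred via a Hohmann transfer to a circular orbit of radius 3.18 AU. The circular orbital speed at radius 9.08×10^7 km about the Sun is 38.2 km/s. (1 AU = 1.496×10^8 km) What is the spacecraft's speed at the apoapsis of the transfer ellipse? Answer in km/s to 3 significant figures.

From the circular-orbit relation v² = μ/r at r = 9.08×10^7 km: μ = v²r = (38.2)² × 9.08×10^7 = 1.32499×10^11 km³/s².
In km: r₁ = 0.607 × 1.496×10^8 = 9.08072×10^7 km; r₂ = 3.18 × 1.496×10^8 = 4.75728×10^8 km.
Semi-major axis of the transfer orbit: a_t = (9.08072×10^7 + 4.75728×10^8)/2 = 2.832676×10^8 km.
At apoapsis, r = 4.75728×10^8 km.
From the vis-viva equation, v = √[μ(2/r − 1/a_t)] = 9.449 km/s.

v = 9.45 km/s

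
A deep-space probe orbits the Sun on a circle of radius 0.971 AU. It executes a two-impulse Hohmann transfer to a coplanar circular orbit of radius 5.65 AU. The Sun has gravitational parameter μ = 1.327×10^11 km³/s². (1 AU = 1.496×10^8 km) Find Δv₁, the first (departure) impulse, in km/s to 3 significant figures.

In km: r₁ = 0.971 × 1.496×10^8 = 1.452616×10^8 km; r₂ = 5.65 × 1.496×10^8 = 8.4524×10^8 km.
The Hohmann ellipse has a_t = (r₁ + r₂)/2 = 4.952508×10^8 km.
On the circular orbit at r = 1.452616×10^8 km, v_c = √(μ/r) = 30.2246 km/s.
Transfer-orbit speed at the same r (vis-viva, a = a_t): v_t = √[μ(2/r − 1/a_t)] = 39.4855 km/s.
Δv₁ = |v_t − v_c| = |39.4855 − 30.2246| = 9.261 km/s.

Δv₁ = 9.26 km/s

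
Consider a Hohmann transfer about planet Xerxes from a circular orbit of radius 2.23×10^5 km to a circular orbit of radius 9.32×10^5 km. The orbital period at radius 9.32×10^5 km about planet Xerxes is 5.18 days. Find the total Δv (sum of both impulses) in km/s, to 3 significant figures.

From Kepler's third law T² = 4π²r³/μ at r = 9.32×10^5 km, T = 5.18 days = 5.18 × 86400 s = 4.47552×10^5 s: μ = 4π²r³/T² = 1.59559×10^8 km³/s².
The Hohmann ellipse has a_t = (r₁ + r₂)/2 = 5.775×10^5 km.
Circular speed at r₁: v₁ = √(μ/r₁) = √(1.59559×10^8/2.230×10^5) = 26.749 km/s.
On the transfer ellipse at r₁, vis-viva equation gives v_p = √[μ(2/r₁ − 1/a_t)] = 33.981 km/s.
First burn Δv₁ = |v_p − v₁| = 7.232 km/s.
At r₂, v₂ = √(μ/r₂) = 13.0844 km/s.
Transfer-orbit speed at r₂: v_a = √[μ(2/r₂ − 1/a_t)] = 8.13071 km/s.
Second burn Δv₂ = |v₂ − v_a| = 4.954 km/s.
Δv = Δv₁ + Δv₂ = 7.232 + 4.954 = 12.19 km/s.

Δv = 12.2 km/s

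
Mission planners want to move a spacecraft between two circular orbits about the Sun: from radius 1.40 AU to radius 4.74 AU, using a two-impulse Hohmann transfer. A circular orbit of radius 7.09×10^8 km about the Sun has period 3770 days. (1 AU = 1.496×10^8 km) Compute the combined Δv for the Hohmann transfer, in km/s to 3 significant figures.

Δv = 10.5 km/s

From Kepler's third law T² = 4π²r³/μ at r = 7.09×10^8 km, T = 3770 days = 3770 × 86400 s = 3.25728×10^8 s: μ = 4π²r³/T² = 1.32614×10^11 km³/s².
In km: r₁ = 1.40 × 1.496×10^8 = 2.0944×10^8 km; r₂ = 4.74 × 1.496×10^8 = 7.09104×10^8 km.
Semi-major axis of the transfer orbit: a_t = (2.0944×10^8 + 7.09104×10^8)/2 = 4.59272×10^8 km.
Circular speed at r₁: v₁ = √(μ/r₁) = √(1.32614×10^11/2.0944×10^8) = 25.163 km/s.
Transfer-orbit speed at r₁ (vis-viva): v_p = √[μ(2/r₁ − 1/a_t)] = 31.267 km/s.
First burn Δv₁ = |v_p − v₁| = 6.104 km/s.
Circular speed at r₂: v₂ = √(μ/r₂) = 13.675 km/s.
Transfer-orbit speed at r₂: v_a = √[μ(2/r₂ − 1/a_t)] = 9.2349 km/s.
Second burn Δv₂ = |v₂ − v_a| = 4.440 km/s.
Δv = Δv₁ + Δv₂ = 6.104 + 4.440 = 10.54 km/s.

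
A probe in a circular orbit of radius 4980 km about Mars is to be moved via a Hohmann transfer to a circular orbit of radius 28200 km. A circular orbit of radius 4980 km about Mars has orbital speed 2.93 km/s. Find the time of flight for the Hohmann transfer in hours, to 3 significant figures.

t = 9.02 hours

From the circular-orbit relation v² = μ/r at r = 4980 km: μ = v²r = (2.93)² × 4980 = 42752.8 km³/s².
Transfer-ellipse semi-major axis a_t = (r₁ + r₂)/2 = (4980 + 28200)/2 = 16590 km.
By Kepler's third law the transfer-orbit period is T = 2π√(a_t³/μ), so t = T/2 = 32470 s.
Converting: 32470 s ÷ 3600 s/hour = 9.02 hours.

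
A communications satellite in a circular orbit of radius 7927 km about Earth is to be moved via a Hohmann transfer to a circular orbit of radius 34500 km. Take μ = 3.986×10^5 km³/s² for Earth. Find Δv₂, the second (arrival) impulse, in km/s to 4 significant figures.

Δv₂ = 1.321 km/s

The Hohmann ellipse has a_t = (r₁ + r₂)/2 = 21213.5 km.
On the circular orbit at r = 34500 km, v_c = √(μ/r) = 3.399 km/s.
Transfer-orbit speed at the same r (vis-viva, a = a_t): v_t = √[μ(2/r − 1/a_t)] = 2.078 km/s.
Δv₂ = |v_t − v_c| = |2.078 − 3.399| = 1.321 km/s.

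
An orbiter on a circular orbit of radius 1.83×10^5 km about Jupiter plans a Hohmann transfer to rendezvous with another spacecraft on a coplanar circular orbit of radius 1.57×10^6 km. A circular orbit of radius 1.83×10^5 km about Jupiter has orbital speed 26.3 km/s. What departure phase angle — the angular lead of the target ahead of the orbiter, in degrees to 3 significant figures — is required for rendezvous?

φ = 105°

From the circular-orbit relation v² = μ/r at r = 1.83×10^5 km: μ = v²r = (26.3)² × 1.83×10^5 = 1.26579×10^8 km³/s².
Semi-major axis of the transfer orbit: a_t = (1.830×10^5 + 1.570×10^6)/2 = 8.765×10^5 km.
Transfer time t = π√(a_t³/μ) = 2.29138×10^5 s.
The target's mean motion on its circular orbit is ω₂ = √(μ/r₂³) = 5.71915×10^-6 rad/s.
Angle swept by the target during transfer: ω₂·t = 1.31047 rad = 75.08°.
The orbiter traverses 180° on the transfer ellipse, so the target must lead by 180° − 75.08° = 105°.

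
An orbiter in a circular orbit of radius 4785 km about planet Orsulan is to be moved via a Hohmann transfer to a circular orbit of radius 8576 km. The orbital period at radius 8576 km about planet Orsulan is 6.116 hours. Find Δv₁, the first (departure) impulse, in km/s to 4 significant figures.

From Kepler's third law T² = 4π²r³/μ at r = 8576 km, T = 6.116 hours = 6.116 × 3600 s = 22017.6 s: μ = 4π²r³/T² = 51365.8 km³/s².
Transfer-ellipse semi-major axis a_t = (r₁ + r₂)/2 = (4785 + 8576)/2 = 6680.5 km.
On the circular orbit at r = 4785 km, v_c = √(μ/r) = 3.2764 km/s.
Vis-viva on the transfer ellipse at r = 4785 km gives v_t = √[μ(2/r − 1/a_t)] = 3.7122 km/s.
Δv₁ = |v_t − v_c| = |3.7122 − 3.2764| = 0.4358 km/s.

Δv₁ = 0.4358 km/s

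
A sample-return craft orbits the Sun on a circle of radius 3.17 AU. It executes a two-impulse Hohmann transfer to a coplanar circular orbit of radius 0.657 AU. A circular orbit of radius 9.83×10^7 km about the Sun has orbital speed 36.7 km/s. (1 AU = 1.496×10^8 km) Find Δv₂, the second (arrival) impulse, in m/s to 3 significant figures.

From the circular-orbit relation v² = μ/r at r = 9.83×10^7 km: μ = v²r = (36.7)² × 9.83×10^7 = 1.32399×10^11 km³/s².
In km: r₁ = 3.17 × 1.496×10^8 = 4.74232×10^8 km; r₂ = 0.657 × 1.496×10^8 = 9.82872×10^7 km.
The Hohmann ellipse has a_t = (r₁ + r₂)/2 = 2.862596×10^8 km.
Circular speed at r = 9.82872×10^7 km: v_c = √(μ/r) = 36.70 km/s.
Vis-viva on the transfer ellipse at r = 9.82872×10^7 km gives v_t = √[μ(2/r − 1/a_t)] = 47.24 km/s.
Δv₂ = |v_t − v_c| = |47.24 − 36.70| = 10.54 km/s.

Δv₂ = 10500 m/s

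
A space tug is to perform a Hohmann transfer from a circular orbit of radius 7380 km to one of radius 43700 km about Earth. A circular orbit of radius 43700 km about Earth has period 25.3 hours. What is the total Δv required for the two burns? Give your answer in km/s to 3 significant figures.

Δv = 3.65 km/s

From Kepler's third law T² = 4π²r³/μ at r = 43700 km, T = 25.3 hours = 25.3 × 3600 s = 91080 s: μ = 4π²r³/T² = 3.97153×10^5 km³/s².
Transfer-ellipse semi-major axis a_t = (r₁ + r₂)/2 = (7380 + 43700)/2 = 25540 km.
Circular speed at r₁: v₁ = √(μ/r₁) = √(3.97153×10^5/7380) = 7.336 km/s.
Transfer-orbit speed at r₁ (vis-viva equation): v_p = √[μ(2/r₁ − 1/a_t)] = 9.596 km/s.
First burn Δv₁ = |v_p − v₁| = 2.260 km/s.
Circular speed at r₂: v₂ = √(μ/r₂) = 3.015 km/s.
Transfer-orbit speed at r₂: v_a = √[μ(2/r₂ − 1/a_t)] = 1.621 km/s.
Second burn Δv₂ = |v₂ − v_a| = 1.394 km/s.
Δv = Δv₁ + Δv₂ = 2.260 + 1.394 = 3.654 km/s.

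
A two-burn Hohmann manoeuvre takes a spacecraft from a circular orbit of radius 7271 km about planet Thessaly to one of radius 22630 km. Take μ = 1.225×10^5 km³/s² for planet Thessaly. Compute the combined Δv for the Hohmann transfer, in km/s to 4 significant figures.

Δv = 1.649 km/s

Transfer-ellipse semi-major axis a_t = (r₁ + r₂)/2 = (7271 + 22630)/2 = 14950.5 km.
Circular speed at r₁: v₁ = √(μ/r₁) = √(1.225×10^5/7271) = 4.1046 km/s.
Transfer-orbit speed at r₁ (vis-viva): v_p = √[μ(2/r₁ − 1/a_t)] = 5.0499 km/s.
First burn Δv₁ = |v_p − v₁| = 0.9453 km/s.
At r₂, v₂ = √(μ/r₂) = 2.3266 km/s.
Transfer-orbit speed at r₂: v_a = √[μ(2/r₂ − 1/a_t)] = 1.6225 km/s.
Second burn Δv₂ = |v₂ − v_a| = 0.7041 km/s.
Total Δv = Δv₁ + Δv₂ = 1.649 km/s.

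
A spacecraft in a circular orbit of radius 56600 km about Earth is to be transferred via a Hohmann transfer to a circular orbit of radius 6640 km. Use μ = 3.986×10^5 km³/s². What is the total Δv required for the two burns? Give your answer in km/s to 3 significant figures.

Semi-major axis of the transfer orbit: a_t = (56600 + 6640)/2 = 31620 km.
At r₁ the circular-orbit speed is v₁ = √(μ/r₁) = 2.654 km/s.
On the transfer ellipse at r₁, vis-viva equation gives v_a = √[μ(2/r₁ − 1/a_t)] = 1.216 km/s.
First burn Δv₁ = |v_a − v₁| = 1.438 km/s.
Circular speed at r₂: v₂ = √(μ/r₂) = 7.7479 km/s.
Transfer-orbit speed at r₂: v_p = √[μ(2/r₂ − 1/a_t)] = 10.366 km/s.
Second burn Δv₂ = |v₂ − v_p| = 2.618 km/s.
Δv = Δv₁ + Δv₂ = 1.438 + 2.618 = 4.056 km/s.

Δv = 4.06 km/s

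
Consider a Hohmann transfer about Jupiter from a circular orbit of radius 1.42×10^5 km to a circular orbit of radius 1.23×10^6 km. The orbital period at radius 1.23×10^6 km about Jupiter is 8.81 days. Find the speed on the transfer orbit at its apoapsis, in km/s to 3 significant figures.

v = 4.62 km/s

From Kepler's third law T² = 4π²r³/μ at r = 1.23×10^6 km, T = 8.81 days = 8.81 × 86400 s = 7.61184×10^5 s: μ = 4π²r³/T² = 1.26793×10^8 km³/s².
Transfer-ellipse semi-major axis a_t = (r₁ + r₂)/2 = (1.420×10^5 + 1.230×10^6)/2 = 6.860×10^5 km.
The apoapsis of the transfer ellipse is at r = 1.230×10^6 km.
Vis-viva: v = √[μ(2/r − 1/a_t)] = √[1.26793×10^8 × (2/1.230×10^6 − 1/6.860×10^5)] = 4.619 km/s.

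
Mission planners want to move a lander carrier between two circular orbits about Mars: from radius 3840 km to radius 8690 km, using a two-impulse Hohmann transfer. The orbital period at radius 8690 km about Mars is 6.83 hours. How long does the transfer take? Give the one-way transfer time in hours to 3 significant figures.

From Kepler's third law T² = 4π²r³/μ at r = 8690 km, T = 6.83 hours = 6.83 × 3600 s = 24588 s: μ = 4π²r³/T² = 42852.2 km³/s².
Semi-major axis of the transfer orbit: a_t = (3840 + 8690)/2 = 6265 km.
Half the transfer-orbit period gives t = π√(a_t³/μ) = 7526 s.
Converting: 7526 s ÷ 3600 s/hour = 2.09 hours.

t = 2.09 hours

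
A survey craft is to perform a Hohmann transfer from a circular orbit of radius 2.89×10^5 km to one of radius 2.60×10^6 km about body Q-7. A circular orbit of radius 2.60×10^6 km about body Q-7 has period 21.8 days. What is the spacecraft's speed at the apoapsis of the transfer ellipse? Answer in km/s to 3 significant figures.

v = 3.88 km/s

From Kepler's third law T² = 4π²r³/μ at r = 2.60×10^6 km, T = 21.8 days = 21.8 × 86400 s = 1.88352×10^6 s: μ = 4π²r³/T² = 1.95587×10^8 km³/s².
Transfer-ellipse semi-major axis a_t = (r₁ + r₂)/2 = (2.890×10^5 + 2.600×10^6)/2 = 1.4445×10^6 km.
The apoapsis of the transfer ellipse is at r = 2.600×10^6 km.
Applying v² = μ(2/r − 1/a_t): v = 3.879 km/s.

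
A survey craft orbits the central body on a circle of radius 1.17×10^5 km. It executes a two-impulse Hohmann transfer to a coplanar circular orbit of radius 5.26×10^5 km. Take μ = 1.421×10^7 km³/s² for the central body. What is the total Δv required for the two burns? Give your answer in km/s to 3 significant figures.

Δv = 5.14 km/s

Transfer-ellipse semi-major axis a_t = (r₁ + r₂)/2 = (1.170×10^5 + 5.260×10^5)/2 = 3.215×10^5 km.
At r₁ the circular-orbit speed is v₁ = √(μ/r₁) = 11.0206 km/s.
Transfer-orbit speed at r₁ (v² = μ(2/r − 1/a)): v_p = √[μ(2/r₁ − 1/a_t)] = 14.0963 km/s.
First burn Δv₁ = |v_p − v₁| = 3.076 km/s.
At r₂, v₂ = √(μ/r₂) = 5.1976 km/s.
Transfer-orbit speed at r₂: v_a = √[μ(2/r₂ − 1/a_t)] = 3.1355 km/s.
Second burn Δv₂ = |v₂ − v_a| = 2.062 km/s.
Δv = Δv₁ + Δv₂ = 3.076 + 2.062 = 5.138 km/s.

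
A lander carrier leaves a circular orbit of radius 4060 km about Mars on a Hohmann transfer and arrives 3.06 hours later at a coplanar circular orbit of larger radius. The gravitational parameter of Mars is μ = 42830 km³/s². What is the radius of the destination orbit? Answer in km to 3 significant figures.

Transfer time t = 3.06 hours = 11016 s, and t = π√(a_t³/μ).
So a_t = (μ t²/π²)^(1/3) = (42830 × (11016)² / π²)^(1/3) = 8075.4 km.
Since a_t = (r₁ + r₂)/2, r₂ = 2a_t − r₁ = 2×8075.4 − 4060 = 12090.8 km.

r₂ = 12100 km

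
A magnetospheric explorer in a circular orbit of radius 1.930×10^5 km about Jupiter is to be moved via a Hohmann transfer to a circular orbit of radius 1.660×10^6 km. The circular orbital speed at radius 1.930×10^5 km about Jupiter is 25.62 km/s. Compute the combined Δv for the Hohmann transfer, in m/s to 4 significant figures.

From the circular-orbit relation v² = μ/r at r = 1.930×10^5 km: μ = v²r = (25.62)² × 1.930×10^5 = 1.26682×10^8 km³/s².
Transfer-ellipse semi-major axis a_t = (r₁ + r₂)/2 = (1.930×10^5 + 1.660×10^6)/2 = 9.265×10^5 km.
Circular speed at r₁: v₁ = √(μ/r₁) = √(1.26682×10^8/1.930×10^5) = 25.620 km/s.
Transfer-orbit speed at r₁ (vis-viva equation): v_p = √[μ(2/r₁ − 1/a_t)] = 34.293 km/s.
First burn Δv₁ = |v_p − v₁| = 8.673 km/s.
At r₂, v₂ = √(μ/r₂) = 8.736 km/s.
Transfer-orbit speed at r₂: v_a = √[μ(2/r₂ − 1/a_t)] = 3.987 km/s.
Second burn Δv₂ = |v₂ − v_a| = 4.749 km/s.
Total Δv = Δv₁ + Δv₂ = 13.42 km/s.

Δv = 13420 m/s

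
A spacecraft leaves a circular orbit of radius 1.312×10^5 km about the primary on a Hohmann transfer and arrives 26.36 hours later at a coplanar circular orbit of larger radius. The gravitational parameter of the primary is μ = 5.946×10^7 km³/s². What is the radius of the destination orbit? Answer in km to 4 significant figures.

r₂ = 6.259×10^5 km

Transfer time t = 26.36 hours = 94896 s, and t = π√(a_t³/μ).
So a_t = (μ t²/π²)^(1/3) = (5.946×10^7 × (94896)² / π²)^(1/3) = 3.7856×10^5 km.
Since a_t = (r₁ + r₂)/2, r₂ = 2a_t − r₁ = 2×3.7856×10^5 − 1.312×10^5 = 6.2592×10^5 km.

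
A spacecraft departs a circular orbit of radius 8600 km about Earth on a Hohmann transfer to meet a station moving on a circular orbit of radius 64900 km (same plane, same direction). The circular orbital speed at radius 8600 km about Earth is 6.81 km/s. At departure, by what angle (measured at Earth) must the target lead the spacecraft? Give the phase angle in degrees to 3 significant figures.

φ = 103°

From the circular-orbit relation v² = μ/r at r = 8600 km: μ = v²r = (6.81)² × 8600 = 3.98834×10^5 km³/s².
Transfer-ellipse semi-major axis a_t = (r₁ + r₂)/2 = (8600 + 64900)/2 = 36750 km.
Transfer time t = π√(a_t³/μ) = 35046 s.
The target's mean motion on its circular orbit is ω₂ = √(μ/r₂³) = 3.8197×10^-5 rad/s.
Angle swept by the target during transfer: ω₂·t = 1.3387 rad = 76.70°.
The spacecraft traverses 180° on the transfer ellipse, so the target must lead by 180° − 76.70° = 103°.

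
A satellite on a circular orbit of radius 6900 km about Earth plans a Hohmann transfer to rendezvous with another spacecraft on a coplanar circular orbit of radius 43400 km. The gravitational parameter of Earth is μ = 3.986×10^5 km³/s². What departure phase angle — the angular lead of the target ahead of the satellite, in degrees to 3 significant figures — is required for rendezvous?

Transfer-ellipse semi-major axis a_t = (r₁ + r₂)/2 = (6900 + 43400)/2 = 25150 km.
The half-period of the transfer ellipse is t = π√(a_t³/μ) = 19846.7 s.
Target angular speed ω₂ = √(μ/r₂³) = 6.98287×10^-5 rad/s.
Angle swept by the target during transfer: ω₂·t = 1.38587 rad = 79.40°.
Arrival is 180° from departure on the ellipse, so φ = 180° − 79.40° = 101°.

φ = 101°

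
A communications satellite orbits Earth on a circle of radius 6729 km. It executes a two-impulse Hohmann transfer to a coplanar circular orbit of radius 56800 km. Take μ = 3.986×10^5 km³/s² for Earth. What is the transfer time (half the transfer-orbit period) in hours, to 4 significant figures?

t = 7.825 hours

The Hohmann ellipse has a_t = (r₁ + r₂)/2 = 31764.5 km.
Transfer time t = π√(a_t³/μ) = π√((31764.5)³ / 3.986×10^5) = 28170 s.
Converting: 28170 s ÷ 3600 s/hour = 7.825 hours.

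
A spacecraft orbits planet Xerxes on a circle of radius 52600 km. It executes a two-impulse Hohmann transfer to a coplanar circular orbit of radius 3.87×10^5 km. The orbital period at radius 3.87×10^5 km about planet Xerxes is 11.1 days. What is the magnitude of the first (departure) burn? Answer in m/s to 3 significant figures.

From Kepler's third law T² = 4π²r³/μ at r = 3.87×10^5 km, T = 11.1 days = 11.1 × 86400 s = 9.5904×10^5 s: μ = 4π²r³/T² = 2.48782×10^6 km³/s².
Semi-major axis of the transfer orbit: a_t = (52600 + 3.870×10^5)/2 = 2.198×10^5 km.
On the circular orbit at r = 52600 km, v_c = √(μ/r) = 6.8773 km/s.
Vis-viva on the transfer ellipse at r = 52600 km gives v_t = √[μ(2/r − 1/a_t)] = 9.1255 km/s.
Δv₁ = |v_t − v_c| = |9.1255 − 6.8773| = 2.248 km/s.

Δv₁ = 2250 m/s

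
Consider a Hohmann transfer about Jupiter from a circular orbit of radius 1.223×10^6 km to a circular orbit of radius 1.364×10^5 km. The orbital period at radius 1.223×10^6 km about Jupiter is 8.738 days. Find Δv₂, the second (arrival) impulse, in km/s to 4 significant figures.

From Kepler's third law T² = 4π²r³/μ at r = 1.223×10^6 km, T = 8.738 days = 8.738 × 86400 s = 7.549632×10^5 s: μ = 4π²r³/T² = 1.26703×10^8 km³/s².
The Hohmann ellipse has a_t = (r₁ + r₂)/2 = 6.797×10^5 km.
Circular speed at r = 1.364×10^5 km: v_c = √(μ/r) = 30.48 km/s.
Transfer-orbit speed at the same r (vis-viva, a = a_t): v_t = √[μ(2/r − 1/a_t)] = 40.88 km/s.
Δv₂ = |v_t − v_c| = |40.88 − 30.48| = 10.40 km/s.

Δv₂ = 10.40 km/s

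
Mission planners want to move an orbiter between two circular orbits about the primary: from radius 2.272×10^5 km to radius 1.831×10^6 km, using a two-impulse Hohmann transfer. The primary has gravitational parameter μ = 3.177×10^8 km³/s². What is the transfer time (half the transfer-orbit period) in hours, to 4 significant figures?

t = 51.11 hours

The Hohmann ellipse has a_t = (r₁ + r₂)/2 = 1.0291×10^6 km.
Half the transfer-orbit period gives t = π√(a_t³/μ) = 1.840×10^5 s.
Converting: 1.840×10^5 s ÷ 3600 s/hour = 51.11 hours.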